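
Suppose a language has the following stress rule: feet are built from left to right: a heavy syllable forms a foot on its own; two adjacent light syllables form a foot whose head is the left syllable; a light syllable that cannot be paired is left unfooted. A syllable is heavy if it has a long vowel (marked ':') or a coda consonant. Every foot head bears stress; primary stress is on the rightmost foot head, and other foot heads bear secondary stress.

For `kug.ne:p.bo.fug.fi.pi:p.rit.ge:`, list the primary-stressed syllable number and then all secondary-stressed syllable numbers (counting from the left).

Weights: 1 kug H, 2 ne:p H, 3 bo L, 4 fug H, 5 fi L, 6 pi:p H, 7 rit H, 8 ge: H.
Parse left to right (heavy = foot alone; LL = one foot; stranded L unfooted): (ˈkug) (ˈne:p) bo (ˈfug) fi (ˈpi:p) (ˈrit) (ˈge:).
Foot heads: 1, 2, 4, 6, 7, 8.
Primary stress on the rightmost head = syllable 8.
Secondary stress on 1, 2, 4, 6, 7: ˌkug.ˌne:p.bo.ˌfug.fi.ˌpi:p.ˌrit.ˈge:.

primary 8, secondary 1, 2, 4, 6, 7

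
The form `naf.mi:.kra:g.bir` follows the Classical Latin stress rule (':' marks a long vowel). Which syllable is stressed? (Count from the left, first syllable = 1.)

Classical Latin: stress the penult if heavy (long vowel or closed), else the antepenult.
Weights: 2 mi: H, 3 kra:g H, 4 bir H.
The penult (syllable 3, kra:g) is heavy, so it takes stress.
Stress on syllable 3: naf.mi:.ˈkra:g.bir.

3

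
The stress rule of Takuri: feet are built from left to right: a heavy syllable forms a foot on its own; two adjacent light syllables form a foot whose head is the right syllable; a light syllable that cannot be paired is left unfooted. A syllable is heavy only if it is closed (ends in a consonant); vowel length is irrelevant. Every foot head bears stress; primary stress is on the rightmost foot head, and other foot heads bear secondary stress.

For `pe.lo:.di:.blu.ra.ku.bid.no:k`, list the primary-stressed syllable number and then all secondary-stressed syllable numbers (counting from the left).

Weights: 1 pe L, 2 lo: L, 3 di: L, 4 blu L, 5 ra L, 6 ku L, 7 bid H, 8 no:k H.
Parse left to right (heavy = foot alone; LL = one foot; stranded L unfooted): (pe.ˈlo:) (di:.ˈblu) (ra.ˈku) (ˈbid) (ˈno:k).
Foot heads: 2, 4, 6, 7, 8.
Primary stress on the rightmost head = syllable 8.
Secondary stress on 2, 4, 6, 7: pe.ˌlo:.di:.ˌblu.ra.ˌku.ˌbid.ˈno:k.

primary 8, secondary 2, 4, 6, 7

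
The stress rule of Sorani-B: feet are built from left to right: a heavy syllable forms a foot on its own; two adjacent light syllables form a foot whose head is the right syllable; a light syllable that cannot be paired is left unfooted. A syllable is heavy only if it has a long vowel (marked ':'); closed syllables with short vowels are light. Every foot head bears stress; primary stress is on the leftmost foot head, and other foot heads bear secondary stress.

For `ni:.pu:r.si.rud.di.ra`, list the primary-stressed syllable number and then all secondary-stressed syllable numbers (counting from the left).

Weights: 1 ni: H, 2 pu:r H, 3 si L, 4 rud L, 5 di L, 6 ra L.
Parse left to right (heavy = foot alone; LL = one foot; stranded L unfooted): (ˈni:) (ˈpu:r) (si.ˈrud) (di.ˈra).
Foot heads: 1, 2, 4, 6.
Primary stress on the leftmost head = syllable 1.
Secondary stress on 2, 4, 6: ˈni:.ˌpu:r.si.ˌrud.di.ˌra.

primary 1, secondary 2, 4, 6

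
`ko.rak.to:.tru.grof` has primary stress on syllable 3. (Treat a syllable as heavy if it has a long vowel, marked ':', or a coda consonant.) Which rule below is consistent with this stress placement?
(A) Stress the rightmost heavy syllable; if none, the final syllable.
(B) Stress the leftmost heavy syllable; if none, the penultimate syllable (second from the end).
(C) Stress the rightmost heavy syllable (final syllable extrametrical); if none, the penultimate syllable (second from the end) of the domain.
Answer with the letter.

C

Rule A → syllable 5 (observed: 3).
Rule B → syllable 2 (observed: 3).
Rule C → syllable 3 ✓.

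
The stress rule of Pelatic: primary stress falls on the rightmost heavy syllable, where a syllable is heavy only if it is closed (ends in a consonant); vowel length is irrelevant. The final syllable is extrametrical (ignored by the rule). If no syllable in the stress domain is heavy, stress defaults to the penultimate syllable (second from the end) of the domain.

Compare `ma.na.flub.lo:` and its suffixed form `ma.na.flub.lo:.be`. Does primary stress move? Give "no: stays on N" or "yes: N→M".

no: stays on 3

Base `ma.na.flub.lo:` (4 syllables):
  The final syllable (4, lo:) is extrametrical; the stress domain is syllables 1–3.
  Weights: 1 ma L, 2 na L, 3 flub H.
  Heavy syllables in the domain: 3. The rightmost is syllable 3 (flub).
  → primary stress on syllable 3.
Suffixed `ma.na.flub.lo:.be` (5 syllables):
  The final syllable (5, be) is extrametrical; the stress domain is syllables 1–4.
  Weights: 1 ma L, 2 na L, 3 flub H, 4 lo: L.
  Heavy syllables in the domain: 3. The rightmost is syllable 3 (flub).
  → primary stress on syllable 3.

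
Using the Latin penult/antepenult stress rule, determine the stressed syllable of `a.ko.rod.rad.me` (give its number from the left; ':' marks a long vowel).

4

Classical Latin: stress the penult if heavy (long vowel or closed), else the antepenult.
Weights: 3 rod H, 4 rad H, 5 me L.
The penult (syllable 4, rad) is heavy, so it takes stress.
Stress on syllable 4: a.ko.rod.ˈrad.me.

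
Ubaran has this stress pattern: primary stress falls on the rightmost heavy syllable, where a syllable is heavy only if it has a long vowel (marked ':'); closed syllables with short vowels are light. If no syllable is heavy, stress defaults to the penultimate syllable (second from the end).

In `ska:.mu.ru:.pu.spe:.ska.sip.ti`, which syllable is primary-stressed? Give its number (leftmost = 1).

5

Weights: 1 ska: H, 2 mu L, 3 ru: H, 4 pu L, 5 spe: H, 6 ska L, 7 sip L, 8 ti L.
Heavy syllables in the domain: 1, 3, 5. The rightmost is syllable 5 (spe:).
Primary stress: syllable 5 → ska:.mu.ru:.pu.ˈspe:.ska.sip.ti.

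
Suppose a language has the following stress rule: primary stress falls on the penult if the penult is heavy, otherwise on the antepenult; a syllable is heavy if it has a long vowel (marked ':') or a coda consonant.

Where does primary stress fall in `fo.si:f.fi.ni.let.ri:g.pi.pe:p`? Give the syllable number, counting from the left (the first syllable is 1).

6

Weights: 6 ri:g H, 7 pi L, 8 pe:p H.
The penult (syllable 7, pi) is light, so stress falls on the antepenult (syllable 6, ri:g).
Primary stress: syllable 6 → fo.si:f.fi.ni.let.ˈri:g.pi.pe:p.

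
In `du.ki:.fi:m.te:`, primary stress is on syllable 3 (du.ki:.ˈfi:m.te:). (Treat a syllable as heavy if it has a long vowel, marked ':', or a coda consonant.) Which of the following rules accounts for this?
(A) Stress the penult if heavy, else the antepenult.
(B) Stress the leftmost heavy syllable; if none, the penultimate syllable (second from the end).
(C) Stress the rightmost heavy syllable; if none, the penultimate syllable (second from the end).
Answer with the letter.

Rule A → syllable 3 ✓.
Rule B → syllable 2 (observed: 3).
Rule C → syllable 4 (observed: 3).

A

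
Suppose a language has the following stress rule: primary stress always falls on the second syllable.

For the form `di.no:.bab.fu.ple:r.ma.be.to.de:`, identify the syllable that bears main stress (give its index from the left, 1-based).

The word has 9 syllables; the second syllable is syllable 2 (no:).
Primary stress: syllable 2 → di.ˈno:.bab.fu.ple:r.ma.be.to.de:.

2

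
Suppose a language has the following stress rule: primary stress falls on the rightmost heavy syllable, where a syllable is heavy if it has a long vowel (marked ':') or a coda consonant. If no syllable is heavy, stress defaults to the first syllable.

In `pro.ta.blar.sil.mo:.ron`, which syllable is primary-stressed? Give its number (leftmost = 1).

Weights: 1 pro L, 2 ta L, 3 blar H, 4 sil H, 5 mo: H, 6 ron H.
Heavy syllables in the domain: 3, 4, 5, 6. The rightmost is syllable 6 (ron).
Primary stress: syllable 6 → pro.ta.blar.sil.mo:.ˈron.

6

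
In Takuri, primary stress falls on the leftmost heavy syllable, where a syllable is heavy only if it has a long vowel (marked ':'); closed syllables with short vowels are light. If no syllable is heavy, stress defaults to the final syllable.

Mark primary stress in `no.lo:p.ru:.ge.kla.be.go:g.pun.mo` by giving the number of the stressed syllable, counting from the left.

2

Weights: 1 no L, 2 lo:p H, 3 ru: H, 4 ge L, 5 kla L, 6 be L, 7 go:g H, 8 pun L, 9 mo L.
Heavy syllables in the domain: 2, 3, 7. The leftmost is syllable 2 (lo:p).
Primary stress: syllable 2 → no.ˈlo:p.ru:.ge.kla.be.go:g.pun.mo.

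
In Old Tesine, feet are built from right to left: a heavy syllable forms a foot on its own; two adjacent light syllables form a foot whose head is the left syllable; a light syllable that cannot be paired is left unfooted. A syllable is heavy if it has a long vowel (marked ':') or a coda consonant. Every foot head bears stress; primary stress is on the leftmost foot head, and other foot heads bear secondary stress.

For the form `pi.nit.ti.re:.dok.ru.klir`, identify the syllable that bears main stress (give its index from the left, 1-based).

2

Weights: 1 pi L, 2 nit H, 3 ti L, 4 re: H, 5 dok H, 6 ru L, 7 klir H.
Parse right to left (heavy = foot alone; LL = one foot; stranded L unfooted): pi (ˈnit) ti (ˈre:) (ˈdok) ru (ˈklir).
Foot heads: 2, 4, 5, 7.
Primary stress on the leftmost head = syllable 2.
Primary stress: syllable 2 → pi.ˈnit.ti.re:.dok.ru.klir.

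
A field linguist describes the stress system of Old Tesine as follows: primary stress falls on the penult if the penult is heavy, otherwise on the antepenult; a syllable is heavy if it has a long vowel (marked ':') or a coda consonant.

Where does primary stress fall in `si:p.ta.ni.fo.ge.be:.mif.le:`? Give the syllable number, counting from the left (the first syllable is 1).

Weights: 6 be: H, 7 mif H, 8 le: H.
The penult (syllable 7, mif) is heavy, so it takes stress.
Primary stress: syllable 7 → si:p.ta.ni.fo.ge.be:.ˈmif.le:.

7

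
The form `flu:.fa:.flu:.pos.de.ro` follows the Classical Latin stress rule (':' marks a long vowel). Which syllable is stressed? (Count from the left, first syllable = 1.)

4

Classical Latin: stress the penult if heavy (long vowel or closed), else the antepenult.
Weights: 4 pos H, 5 de L, 6 ro L.
The penult (syllable 5, de) is light, so stress falls on the antepenult (syllable 4, pos).
Stress on syllable 4: flu:.fa:.flu:.ˈpos.de.ro.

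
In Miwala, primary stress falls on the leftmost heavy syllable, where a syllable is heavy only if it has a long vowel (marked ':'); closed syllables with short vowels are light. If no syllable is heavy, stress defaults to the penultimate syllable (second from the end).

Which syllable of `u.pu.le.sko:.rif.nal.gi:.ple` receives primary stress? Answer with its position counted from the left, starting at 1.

Weights: 1 u L, 2 pu L, 3 le L, 4 sko: H, 5 rif L, 6 nal L, 7 gi: H, 8 ple L.
Heavy syllables in the domain: 4, 7. The leftmost is syllable 4 (sko:).
Primary stress: syllable 4 → u.pu.le.ˈsko:.rif.nal.gi:.ple.

4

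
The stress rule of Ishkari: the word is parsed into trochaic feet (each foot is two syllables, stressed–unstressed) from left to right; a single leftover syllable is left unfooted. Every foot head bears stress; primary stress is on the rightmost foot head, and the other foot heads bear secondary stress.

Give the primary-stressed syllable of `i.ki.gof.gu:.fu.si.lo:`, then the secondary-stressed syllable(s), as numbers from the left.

primary 5, secondary 1, 3

Parse left to right into trochaic (ˈσσ) feet: (ˈi.ki) (ˈgof.gu:) (ˈfu.si) lo:. Syllable 7 is left unfooted.
Foot heads (stressed positions): 1, 3, 5.
End Rule Rightmost: primary stress on the rightmost head = syllable 5.
Secondary stress on 1, 3: ˌi.ki.ˌgof.gu:.ˈfu.si.lo:.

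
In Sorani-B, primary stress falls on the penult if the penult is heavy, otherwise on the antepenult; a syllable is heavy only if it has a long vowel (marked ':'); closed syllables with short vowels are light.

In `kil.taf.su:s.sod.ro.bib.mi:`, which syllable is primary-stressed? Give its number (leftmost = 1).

Weights: 5 ro L, 6 bib L, 7 mi: H.
The penult (syllable 6, bib) is light, so stress falls on the antepenult (syllable 5, ro).
Primary stress: syllable 5 → kil.taf.su:s.sod.ˈro.bib.mi:.

5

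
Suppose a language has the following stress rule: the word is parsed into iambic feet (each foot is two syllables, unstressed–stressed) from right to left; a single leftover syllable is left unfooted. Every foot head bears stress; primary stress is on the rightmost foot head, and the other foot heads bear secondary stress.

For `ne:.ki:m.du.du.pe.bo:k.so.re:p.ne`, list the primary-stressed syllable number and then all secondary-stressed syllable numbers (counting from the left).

primary 9, secondary 3, 5, 7

Parse right to left into iambic (σˈσ) feet: ne: (ki:m.ˈdu) (du.ˈpe) (bo:k.ˈso) (re:p.ˈne). Syllable 1 is left unfooted.
Foot heads (stressed positions): 3, 5, 7, 9.
End Rule Rightmost: primary stress on the rightmost head = syllable 9.
Secondary stress on 3, 5, 7: ne:.ki:m.ˌdu.du.ˌpe.bo:k.ˌso.re:p.ˈne.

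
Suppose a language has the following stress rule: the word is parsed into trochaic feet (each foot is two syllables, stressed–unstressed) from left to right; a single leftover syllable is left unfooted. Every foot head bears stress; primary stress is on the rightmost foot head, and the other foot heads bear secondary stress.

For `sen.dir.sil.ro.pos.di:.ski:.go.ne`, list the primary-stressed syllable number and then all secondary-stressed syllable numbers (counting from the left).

primary 7, secondary 1, 3, 5

Parse left to right into trochaic (ˈσσ) feet: (ˈsen.dir) (ˈsil.ro) (ˈpos.di:) (ˈski:.go) ne. Syllable 9 is left unfooted.
Foot heads (stressed positions): 1, 3, 5, 7.
End Rule Rightmost: primary stress on the rightmost head = syllable 7.
Secondary stress on 1, 3, 5: ˌsen.dir.ˌsil.ro.ˌpos.di:.ˈski:.go.ne.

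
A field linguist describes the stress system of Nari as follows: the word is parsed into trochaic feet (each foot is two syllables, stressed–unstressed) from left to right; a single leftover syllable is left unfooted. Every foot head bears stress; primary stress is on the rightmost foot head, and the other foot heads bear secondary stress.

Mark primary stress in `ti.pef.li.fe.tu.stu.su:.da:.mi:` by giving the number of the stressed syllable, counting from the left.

Parse left to right into trochaic (ˈσσ) feet: (ˈti.pef) (ˈli.fe) (ˈtu.stu) (ˈsu:.da:) mi:. Syllable 9 is left unfooted.
Foot heads (stressed positions): 1, 3, 5, 7.
End Rule Rightmost: primary stress on the rightmost head = syllable 7.
Primary stress: syllable 7 → ti.pef.li.fe.tu.stu.ˈsu:.da:.mi:.

7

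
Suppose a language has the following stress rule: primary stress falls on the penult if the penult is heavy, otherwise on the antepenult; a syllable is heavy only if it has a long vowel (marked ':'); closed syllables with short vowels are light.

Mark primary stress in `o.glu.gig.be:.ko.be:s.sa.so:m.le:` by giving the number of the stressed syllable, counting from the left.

8

Weights: 7 sa L, 8 so:m H, 9 le: H.
The penult (syllable 8, so:m) is heavy, so it takes stress.
Primary stress: syllable 8 → o.glu.gig.be:.ko.be:s.sa.ˈso:m.le:.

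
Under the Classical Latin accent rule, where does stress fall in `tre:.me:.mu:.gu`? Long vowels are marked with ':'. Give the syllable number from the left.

Classical Latin: stress the penult if heavy (long vowel or closed), else the antepenult.
Weights: 2 me: H, 3 mu: H, 4 gu L.
The penult (syllable 3, mu:) is heavy, so it takes stress.
Stress on syllable 3: tre:.me:.ˈmu:.gu.

3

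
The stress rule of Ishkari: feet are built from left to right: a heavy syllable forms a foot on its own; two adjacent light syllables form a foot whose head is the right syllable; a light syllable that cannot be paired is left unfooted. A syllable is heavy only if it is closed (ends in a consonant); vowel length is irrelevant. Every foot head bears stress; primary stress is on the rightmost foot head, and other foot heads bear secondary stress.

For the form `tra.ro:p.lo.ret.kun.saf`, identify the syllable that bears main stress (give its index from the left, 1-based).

Weights: 1 tra L, 2 ro:p H, 3 lo L, 4 ret H, 5 kun H, 6 saf H.
Parse left to right (heavy = foot alone; LL = one foot; stranded L unfooted): tra (ˈro:p) lo (ˈret) (ˈkun) (ˈsaf).
Foot heads: 2, 4, 5, 6.
Primary stress on the rightmost head = syllable 6.
Primary stress: syllable 6 → tra.ro:p.lo.ret.kun.ˈsaf.

6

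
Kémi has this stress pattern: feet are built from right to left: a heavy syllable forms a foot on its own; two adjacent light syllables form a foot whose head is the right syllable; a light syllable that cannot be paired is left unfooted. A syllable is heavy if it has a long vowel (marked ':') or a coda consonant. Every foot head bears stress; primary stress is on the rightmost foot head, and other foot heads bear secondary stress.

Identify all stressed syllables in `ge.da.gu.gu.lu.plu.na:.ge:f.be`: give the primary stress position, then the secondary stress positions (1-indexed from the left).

primary 8, secondary 2, 4, 6, 7

Weights: 1 ge L, 2 da L, 3 gu L, 4 gu L, 5 lu L, 6 plu L, 7 na: H, 8 ge:f H, 9 be L.
Parse right to left (heavy = foot alone; LL = one foot; stranded L unfooted): (ge.ˈda) (gu.ˈgu) (lu.ˈplu) (ˈna:) (ˈge:f) be.
Foot heads: 2, 4, 6, 7, 8.
Primary stress on the rightmost head = syllable 8.
Secondary stress on 2, 4, 6, 7: ge.ˌda.gu.ˌgu.lu.ˌplu.ˌna:.ˈge:f.be.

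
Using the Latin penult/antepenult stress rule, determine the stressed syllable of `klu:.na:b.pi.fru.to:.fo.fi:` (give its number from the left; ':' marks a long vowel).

Classical Latin: stress the penult if heavy (long vowel or closed), else the antepenult.
Weights: 5 to: H, 6 fo L, 7 fi: H.
The penult (syllable 6, fo) is light, so stress falls on the antepenult (syllable 5, to:).
Stress on syllable 5: klu:.na:b.pi.fru.ˈto:.fo.fi:.

5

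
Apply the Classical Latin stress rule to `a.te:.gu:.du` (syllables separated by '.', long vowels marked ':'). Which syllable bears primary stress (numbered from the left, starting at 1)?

3

Classical Latin: stress the penult if heavy (long vowel or closed), else the antepenult.
Weights: 2 te: H, 3 gu: H, 4 du L.
The penult (syllable 3, gu:) is heavy, so it takes stress.
Stress on syllable 3: a.te:.ˈgu:.du.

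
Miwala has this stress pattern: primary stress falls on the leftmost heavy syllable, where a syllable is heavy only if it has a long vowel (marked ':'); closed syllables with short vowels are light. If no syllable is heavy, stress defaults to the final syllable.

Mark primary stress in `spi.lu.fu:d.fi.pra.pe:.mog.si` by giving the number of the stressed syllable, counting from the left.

Weights: 1 spi L, 2 lu L, 3 fu:d H, 4 fi L, 5 pra L, 6 pe: H, 7 mog L, 8 si L.
Heavy syllables in the domain: 3, 6. The leftmost is syllable 3 (fu:d).
Primary stress: syllable 3 → spi.lu.ˈfu:d.fi.pra.pe:.mog.si.

3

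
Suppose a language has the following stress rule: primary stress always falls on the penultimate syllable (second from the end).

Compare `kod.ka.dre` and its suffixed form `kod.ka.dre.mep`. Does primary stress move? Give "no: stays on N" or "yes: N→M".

Base `kod.ka.dre` (3 syllables):
  The word has 3 syllables; the penultimate syllable (second from the end) is syllable 2 (ka).
  → primary stress on syllable 2.
Suffixed `kod.ka.dre.mep` (4 syllables):
  The word has 4 syllables; the penultimate syllable (second from the end) is syllable 3 (dre).
  → primary stress on syllable 3.

yes: 2→3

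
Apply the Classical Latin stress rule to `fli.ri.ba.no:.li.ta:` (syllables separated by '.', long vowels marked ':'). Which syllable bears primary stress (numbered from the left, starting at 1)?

4

Classical Latin: stress the penult if heavy (long vowel or closed), else the antepenult.
Weights: 4 no: H, 5 li L, 6 ta: H.
The penult (syllable 5, li) is light, so stress falls on the antepenult (syllable 4, no:).
Stress on syllable 4: fli.ri.ba.ˈno:.li.ta:.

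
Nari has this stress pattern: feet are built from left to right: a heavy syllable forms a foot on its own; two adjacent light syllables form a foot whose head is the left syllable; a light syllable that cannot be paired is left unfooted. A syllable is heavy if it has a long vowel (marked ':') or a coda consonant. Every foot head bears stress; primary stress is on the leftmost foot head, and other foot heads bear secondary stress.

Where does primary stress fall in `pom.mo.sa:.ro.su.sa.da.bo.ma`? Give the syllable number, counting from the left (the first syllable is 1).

1

Weights: 1 pom H, 2 mo L, 3 sa: H, 4 ro L, 5 su L, 6 sa L, 7 da L, 8 bo L, 9 ma L.
Parse left to right (heavy = foot alone; LL = one foot; stranded L unfooted): (ˈpom) mo (ˈsa:) (ˈro.su) (ˈsa.da) (ˈbo.ma).
Foot heads: 1, 3, 4, 6, 8.
Primary stress on the leftmost head = syllable 1.
Primary stress: syllable 1 → ˈpom.mo.sa:.ro.su.sa.da.bo.ma.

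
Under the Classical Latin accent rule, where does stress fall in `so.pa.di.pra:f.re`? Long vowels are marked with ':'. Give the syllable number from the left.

Classical Latin: stress the penult if heavy (long vowel or closed), else the antepenult.
Weights: 3 di L, 4 pra:f H, 5 re L.
The penult (syllable 4, pra:f) is heavy, so it takes stress.
Stress on syllable 4: so.pa.di.ˈpra:f.re.

4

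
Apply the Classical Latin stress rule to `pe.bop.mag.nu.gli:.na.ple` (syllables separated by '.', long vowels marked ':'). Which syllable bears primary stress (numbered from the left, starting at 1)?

5

Classical Latin: stress the penult if heavy (long vowel or closed), else the antepenult.
Weights: 5 gli: H, 6 na L, 7 ple L.
The penult (syllable 6, na) is light, so stress falls on the antepenult (syllable 5, gli:).
Stress on syllable 5: pe.bop.mag.nu.ˈgli:.na.ple.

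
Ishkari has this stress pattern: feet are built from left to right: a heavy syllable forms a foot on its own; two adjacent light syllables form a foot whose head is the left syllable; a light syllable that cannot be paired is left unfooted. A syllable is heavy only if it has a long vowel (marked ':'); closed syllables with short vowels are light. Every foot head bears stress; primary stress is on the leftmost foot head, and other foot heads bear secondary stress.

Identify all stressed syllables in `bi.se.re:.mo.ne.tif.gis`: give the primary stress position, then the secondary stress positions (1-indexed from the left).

primary 1, secondary 3, 4, 6

Weights: 1 bi L, 2 se L, 3 re: H, 4 mo L, 5 ne L, 6 tif L, 7 gis L.
Parse left to right (heavy = foot alone; LL = one foot; stranded L unfooted): (ˈbi.se) (ˈre:) (ˈmo.ne) (ˈtif.gis).
Foot heads: 1, 3, 4, 6.
Primary stress on the leftmost head = syllable 1.
Secondary stress on 3, 4, 6: ˈbi.se.ˌre:.ˌmo.ne.ˌtif.gis.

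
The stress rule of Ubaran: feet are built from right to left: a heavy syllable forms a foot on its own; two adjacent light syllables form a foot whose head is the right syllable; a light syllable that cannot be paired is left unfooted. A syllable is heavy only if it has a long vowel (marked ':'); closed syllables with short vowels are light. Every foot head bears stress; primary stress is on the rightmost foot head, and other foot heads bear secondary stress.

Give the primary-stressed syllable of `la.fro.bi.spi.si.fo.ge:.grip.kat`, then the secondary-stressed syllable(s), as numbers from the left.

Weights: 1 la L, 2 fro L, 3 bi L, 4 spi L, 5 si L, 6 fo L, 7 ge: H, 8 grip L, 9 kat L.
Parse right to left (heavy = foot alone; LL = one foot; stranded L unfooted): (la.ˈfro) (bi.ˈspi) (si.ˈfo) (ˈge:) (grip.ˈkat).
Foot heads: 2, 4, 6, 7, 9.
Primary stress on the rightmost head = syllable 9.
Secondary stress on 2, 4, 6, 7: la.ˌfro.bi.ˌspi.si.ˌfo.ˌge:.grip.ˈkat.

primary 9, secondary 2, 4, 6, 7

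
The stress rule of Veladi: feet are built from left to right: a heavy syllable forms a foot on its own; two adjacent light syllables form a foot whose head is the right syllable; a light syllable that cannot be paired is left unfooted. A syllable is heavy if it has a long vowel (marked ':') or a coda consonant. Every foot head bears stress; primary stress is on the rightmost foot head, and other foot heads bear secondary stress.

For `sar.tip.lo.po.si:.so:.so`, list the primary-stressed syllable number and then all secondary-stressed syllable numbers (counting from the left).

primary 6, secondary 1, 2, 4, 5

Weights: 1 sar H, 2 tip H, 3 lo L, 4 po L, 5 si: H, 6 so: H, 7 so L.
Parse left to right (heavy = foot alone; LL = one foot; stranded L unfooted): (ˈsar) (ˈtip) (lo.ˈpo) (ˈsi:) (ˈso:) so.
Foot heads: 1, 2, 4, 5, 6.
Primary stress on the rightmost head = syllable 6.
Secondary stress on 1, 2, 4, 5: ˌsar.ˌtip.lo.ˌpo.ˌsi:.ˈso:.so.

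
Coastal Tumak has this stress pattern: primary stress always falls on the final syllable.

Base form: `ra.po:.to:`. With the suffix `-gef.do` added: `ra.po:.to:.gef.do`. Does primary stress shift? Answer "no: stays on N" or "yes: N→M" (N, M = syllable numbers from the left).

Base `ra.po:.to:` (3 syllables):
  The word has 3 syllables; the final syllable is syllable 3 (to:).
  → primary stress on syllable 3.
Suffixed `ra.po:.to:.gef.do` (5 syllables):
  The word has 5 syllables; the final syllable is syllable 5 (do).
  → primary stress on syllable 5.

yes: 3→5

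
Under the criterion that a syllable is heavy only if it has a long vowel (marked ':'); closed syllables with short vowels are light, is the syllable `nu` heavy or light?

light

`nu`: short vowel, open (no coda). Short vowel → light.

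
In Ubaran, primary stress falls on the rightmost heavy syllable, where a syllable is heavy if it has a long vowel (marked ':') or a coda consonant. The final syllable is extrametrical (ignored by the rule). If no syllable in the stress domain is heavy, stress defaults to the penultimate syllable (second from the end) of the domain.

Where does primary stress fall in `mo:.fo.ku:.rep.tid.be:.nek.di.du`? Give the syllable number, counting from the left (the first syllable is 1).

7

The final syllable (9, du) is extrametrical; the stress domain is syllables 1–8.
Weights: 1 mo: H, 2 fo L, 3 ku: H, 4 rep H, 5 tid H, 6 be: H, 7 nek H, 8 di L.
Heavy syllables in the domain: 1, 3, 4, 5, 6, 7. The rightmost is syllable 7 (nek).
Primary stress: syllable 7 → mo:.fo.ku:.rep.tid.be:.ˈnek.di.du.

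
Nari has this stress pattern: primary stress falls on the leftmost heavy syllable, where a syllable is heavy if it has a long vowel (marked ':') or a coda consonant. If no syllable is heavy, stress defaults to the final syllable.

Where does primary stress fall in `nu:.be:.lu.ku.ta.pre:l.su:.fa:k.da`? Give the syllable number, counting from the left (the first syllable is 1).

1

Weights: 1 nu: H, 2 be: H, 3 lu L, 4 ku L, 5 ta L, 6 pre:l H, 7 su: H, 8 fa:k H, 9 da L.
Heavy syllables in the domain: 1, 2, 6, 7, 8. The leftmost is syllable 1 (nu:).
Primary stress: syllable 1 → ˈnu:.be:.lu.ku.ta.pre:l.su:.fa:k.da.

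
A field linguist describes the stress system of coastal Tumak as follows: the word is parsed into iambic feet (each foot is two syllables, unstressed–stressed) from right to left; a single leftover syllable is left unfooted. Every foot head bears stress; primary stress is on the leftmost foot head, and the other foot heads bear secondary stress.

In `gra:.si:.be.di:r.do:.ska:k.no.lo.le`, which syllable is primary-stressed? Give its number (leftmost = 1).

3

Parse right to left into iambic (σˈσ) feet: gra: (si:.ˈbe) (di:r.ˈdo:) (ska:k.ˈno) (lo.ˈle). Syllable 1 is left unfooted.
Foot heads (stressed positions): 3, 5, 7, 9.
End Rule Leftmost: primary stress on the leftmost head = syllable 3.
Primary stress: syllable 3 → gra:.si:.ˈbe.di:r.do:.ska:k.no.lo.le.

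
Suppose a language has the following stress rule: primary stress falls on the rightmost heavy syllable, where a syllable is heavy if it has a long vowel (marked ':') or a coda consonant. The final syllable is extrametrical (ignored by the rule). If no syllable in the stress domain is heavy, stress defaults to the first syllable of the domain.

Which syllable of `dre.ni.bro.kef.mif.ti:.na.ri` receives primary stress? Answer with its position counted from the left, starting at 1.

6

The final syllable (8, ri) is extrametrical; the stress domain is syllables 1–7.
Weights: 1 dre L, 2 ni L, 3 bro L, 4 kef H, 5 mif H, 6 ti: H, 7 na L.
Heavy syllables in the domain: 4, 5, 6. The rightmost is syllable 6 (ti:).
Primary stress: syllable 6 → dre.ni.bro.kef.mif.ˈti:.na.ri.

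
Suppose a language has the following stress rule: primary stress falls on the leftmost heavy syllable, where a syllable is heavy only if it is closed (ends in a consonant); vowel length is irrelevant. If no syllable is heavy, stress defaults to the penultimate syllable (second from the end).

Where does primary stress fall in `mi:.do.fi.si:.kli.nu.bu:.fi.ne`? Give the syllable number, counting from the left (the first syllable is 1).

Weights: 1 mi: L, 2 do L, 3 fi L, 4 si: L, 5 kli L, 6 nu L, 7 bu: L, 8 fi L, 9 ne L.
No heavy syllable in the domain; default to the penultimate syllable (second from the end) = syllable 8.
Primary stress: syllable 8 → mi:.do.fi.si:.kli.nu.bu:.ˈfi.ne.

8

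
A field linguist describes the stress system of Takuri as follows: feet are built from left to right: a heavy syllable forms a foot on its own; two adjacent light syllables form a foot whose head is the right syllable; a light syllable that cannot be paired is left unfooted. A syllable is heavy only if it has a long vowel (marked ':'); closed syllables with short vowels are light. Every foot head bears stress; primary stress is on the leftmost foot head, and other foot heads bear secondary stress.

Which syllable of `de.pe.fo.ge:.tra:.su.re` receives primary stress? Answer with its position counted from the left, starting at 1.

2

Weights: 1 de L, 2 pe L, 3 fo L, 4 ge: H, 5 tra: H, 6 su L, 7 re L.
Parse left to right (heavy = foot alone; LL = one foot; stranded L unfooted): (de.ˈpe) fo (ˈge:) (ˈtra:) (su.ˈre).
Foot heads: 2, 4, 5, 7.
Primary stress on the leftmost head = syllable 2.
Primary stress: syllable 2 → de.ˈpe.fo.ge:.tra:.su.re.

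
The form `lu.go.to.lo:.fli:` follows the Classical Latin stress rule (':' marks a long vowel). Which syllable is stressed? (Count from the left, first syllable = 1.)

Classical Latin: stress the penult if heavy (long vowel or closed), else the antepenult.
Weights: 3 to L, 4 lo: H, 5 fli: H.
The penult (syllable 4, lo:) is heavy, so it takes stress.
Stress on syllable 4: lu.go.to.ˈlo:.fli:.

4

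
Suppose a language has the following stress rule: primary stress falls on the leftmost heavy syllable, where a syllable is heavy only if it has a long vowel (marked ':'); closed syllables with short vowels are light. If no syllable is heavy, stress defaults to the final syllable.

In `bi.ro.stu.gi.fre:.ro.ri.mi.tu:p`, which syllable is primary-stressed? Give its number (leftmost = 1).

Weights: 1 bi L, 2 ro L, 3 stu L, 4 gi L, 5 fre: H, 6 ro L, 7 ri L, 8 mi L, 9 tu:p H.
Heavy syllables in the domain: 5, 9. The leftmost is syllable 5 (fre:).
Primary stress: syllable 5 → bi.ro.stu.gi.ˈfre:.ro.ri.mi.tu:p.

5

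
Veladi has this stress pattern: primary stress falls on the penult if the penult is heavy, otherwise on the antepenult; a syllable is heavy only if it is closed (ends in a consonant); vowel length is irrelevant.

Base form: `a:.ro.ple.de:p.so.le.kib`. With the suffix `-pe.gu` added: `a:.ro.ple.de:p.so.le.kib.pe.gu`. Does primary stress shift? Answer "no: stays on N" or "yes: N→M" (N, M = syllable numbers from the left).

yes: 5→7

Base `a:.ro.ple.de:p.so.le.kib` (7 syllables):
  Weights: 5 so L, 6 le L, 7 kib H.
  The penult (syllable 6, le) is light, so stress falls on the antepenult (syllable 5, so).
  → primary stress on syllable 5.
Suffixed `a:.ro.ple.de:p.so.le.kib.pe.gu` (9 syllables):
  Weights: 7 kib H, 8 pe L, 9 gu L.
  The penult (syllable 8, pe) is light, so stress falls on the antepenult (syllable 7, kib).
  → primary stress on syllable 7.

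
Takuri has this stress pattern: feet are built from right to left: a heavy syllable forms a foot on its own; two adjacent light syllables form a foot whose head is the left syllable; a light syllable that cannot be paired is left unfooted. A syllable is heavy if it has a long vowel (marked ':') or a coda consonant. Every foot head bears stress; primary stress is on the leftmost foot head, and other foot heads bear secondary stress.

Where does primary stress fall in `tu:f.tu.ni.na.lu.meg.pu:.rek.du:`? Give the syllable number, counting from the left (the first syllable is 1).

1

Weights: 1 tu:f H, 2 tu L, 3 ni L, 4 na L, 5 lu L, 6 meg H, 7 pu: H, 8 rek H, 9 du: H.
Parse right to left (heavy = foot alone; LL = one foot; stranded L unfooted): (ˈtu:f) (ˈtu.ni) (ˈna.lu) (ˈmeg) (ˈpu:) (ˈrek) (ˈdu:).
Foot heads: 1, 2, 4, 6, 7, 8, 9.
Primary stress on the leftmost head = syllable 1.
Primary stress: syllable 1 → ˈtu:f.tu.ni.na.lu.meg.pu:.rek.du:.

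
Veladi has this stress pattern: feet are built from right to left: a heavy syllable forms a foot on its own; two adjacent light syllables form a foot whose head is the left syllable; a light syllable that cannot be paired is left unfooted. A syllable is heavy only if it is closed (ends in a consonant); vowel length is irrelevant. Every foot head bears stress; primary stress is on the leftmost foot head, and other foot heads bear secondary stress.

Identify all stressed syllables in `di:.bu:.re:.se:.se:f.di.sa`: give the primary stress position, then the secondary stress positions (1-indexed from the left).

primary 1, secondary 3, 5, 6

Weights: 1 di: L, 2 bu: L, 3 re: L, 4 se: L, 5 se:f H, 6 di L, 7 sa L.
Parse right to left (heavy = foot alone; LL = one foot; stranded L unfooted): (ˈdi:.bu:) (ˈre:.se:) (ˈse:f) (ˈdi.sa).
Foot heads: 1, 3, 5, 6.
Primary stress on the leftmost head = syllable 1.
Secondary stress on 3, 5, 6: ˈdi:.bu:.ˌre:.se:.ˌse:f.ˌdi.sa.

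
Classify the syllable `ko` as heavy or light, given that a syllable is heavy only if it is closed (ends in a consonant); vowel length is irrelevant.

light

`ko`: short vowel, open (no coda). Open (no coda) → light.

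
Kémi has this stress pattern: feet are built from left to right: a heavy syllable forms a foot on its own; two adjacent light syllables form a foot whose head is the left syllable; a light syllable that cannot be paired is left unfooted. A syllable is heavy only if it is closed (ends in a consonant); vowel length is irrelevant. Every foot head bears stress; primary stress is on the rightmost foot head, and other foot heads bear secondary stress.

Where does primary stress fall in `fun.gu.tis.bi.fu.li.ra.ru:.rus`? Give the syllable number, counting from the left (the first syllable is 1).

9

Weights: 1 fun H, 2 gu L, 3 tis H, 4 bi L, 5 fu L, 6 li L, 7 ra L, 8 ru: L, 9 rus H.
Parse left to right (heavy = foot alone; LL = one foot; stranded L unfooted): (ˈfun) gu (ˈtis) (ˈbi.fu) (ˈli.ra) ru: (ˈrus).
Foot heads: 1, 3, 4, 6, 9.
Primary stress on the rightmost head = syllable 9.
Primary stress: syllable 9 → fun.gu.tis.bi.fu.li.ra.ru:.ˈrus.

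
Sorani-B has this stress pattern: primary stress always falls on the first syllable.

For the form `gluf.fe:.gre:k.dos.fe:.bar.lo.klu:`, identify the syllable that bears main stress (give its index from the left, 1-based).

The word has 8 syllables; the first syllable is syllable 1 (gluf).
Primary stress: syllable 1 → ˈgluf.fe:.gre:k.dos.fe:.bar.lo.klu:.

1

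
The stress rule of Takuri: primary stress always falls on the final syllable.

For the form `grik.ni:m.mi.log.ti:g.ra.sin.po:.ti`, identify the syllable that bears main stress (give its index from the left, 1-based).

9

The word has 9 syllables; the final syllable is syllable 9 (ti).
Primary stress: syllable 9 → grik.ni:m.mi.log.ti:g.ra.sin.po:.ˈti.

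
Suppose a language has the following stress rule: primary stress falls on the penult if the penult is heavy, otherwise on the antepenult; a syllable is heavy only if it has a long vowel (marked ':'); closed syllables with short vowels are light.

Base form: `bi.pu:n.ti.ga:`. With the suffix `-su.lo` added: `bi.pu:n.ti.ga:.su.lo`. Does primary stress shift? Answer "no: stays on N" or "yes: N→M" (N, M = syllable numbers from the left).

Base `bi.pu:n.ti.ga:` (4 syllables):
  Weights: 2 pu:n H, 3 ti L, 4 ga: H.
  The penult (syllable 3, ti) is light, so stress falls on the antepenult (syllable 2, pu:n).
  → primary stress on syllable 2.
Suffixed `bi.pu:n.ti.ga:.su.lo` (6 syllables):
  Weights: 4 ga: H, 5 su L, 6 lo L.
  The penult (syllable 5, su) is light, so stress falls on the antepenult (syllable 4, ga:).
  → primary stress on syllable 4.

yes: 2→4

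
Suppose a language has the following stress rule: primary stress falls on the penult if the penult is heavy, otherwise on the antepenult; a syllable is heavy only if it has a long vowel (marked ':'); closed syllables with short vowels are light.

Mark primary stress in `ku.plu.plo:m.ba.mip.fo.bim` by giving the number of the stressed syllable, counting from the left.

5

Weights: 5 mip L, 6 fo L, 7 bim L.
The penult (syllable 6, fo) is light, so stress falls on the antepenult (syllable 5, mip).
Primary stress: syllable 5 → ku.plu.plo:m.ba.ˈmip.fo.bim.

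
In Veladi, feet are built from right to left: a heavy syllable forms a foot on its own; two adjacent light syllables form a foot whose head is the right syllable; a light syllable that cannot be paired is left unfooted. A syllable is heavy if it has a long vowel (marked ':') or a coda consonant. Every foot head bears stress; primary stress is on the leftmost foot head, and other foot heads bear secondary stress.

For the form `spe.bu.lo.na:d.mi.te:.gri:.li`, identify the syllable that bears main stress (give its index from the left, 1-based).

3

Weights: 1 spe L, 2 bu L, 3 lo L, 4 na:d H, 5 mi L, 6 te: H, 7 gri: H, 8 li L.
Parse right to left (heavy = foot alone; LL = one foot; stranded L unfooted): spe (bu.ˈlo) (ˈna:d) mi (ˈte:) (ˈgri:) li.
Foot heads: 3, 4, 6, 7.
Primary stress on the leftmost head = syllable 3.
Primary stress: syllable 3 → spe.bu.ˈlo.na:d.mi.te:.gri:.li.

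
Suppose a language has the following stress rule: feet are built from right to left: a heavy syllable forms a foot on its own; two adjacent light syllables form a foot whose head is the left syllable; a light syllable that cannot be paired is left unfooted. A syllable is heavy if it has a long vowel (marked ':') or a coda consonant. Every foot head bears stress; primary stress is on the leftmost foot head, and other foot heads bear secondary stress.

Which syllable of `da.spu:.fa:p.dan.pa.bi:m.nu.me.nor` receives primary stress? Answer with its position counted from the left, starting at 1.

2

Weights: 1 da L, 2 spu: H, 3 fa:p H, 4 dan H, 5 pa L, 6 bi:m H, 7 nu L, 8 me L, 9 nor H.
Parse right to left (heavy = foot alone; LL = one foot; stranded L unfooted): da (ˈspu:) (ˈfa:p) (ˈdan) pa (ˈbi:m) (ˈnu.me) (ˈnor).
Foot heads: 2, 3, 4, 6, 7, 9.
Primary stress on the leftmost head = syllable 2.
Primary stress: syllable 2 → da.ˈspu:.fa:p.dan.pa.bi:m.nu.me.nor.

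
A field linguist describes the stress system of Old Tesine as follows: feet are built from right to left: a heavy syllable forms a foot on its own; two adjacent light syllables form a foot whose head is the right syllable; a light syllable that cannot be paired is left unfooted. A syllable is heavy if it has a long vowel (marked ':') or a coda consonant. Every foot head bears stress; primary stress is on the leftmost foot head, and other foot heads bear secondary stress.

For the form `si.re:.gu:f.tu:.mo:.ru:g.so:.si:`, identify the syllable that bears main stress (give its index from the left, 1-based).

Weights: 1 si L, 2 re: H, 3 gu:f H, 4 tu: H, 5 mo: H, 6 ru:g H, 7 so: H, 8 si: H.
Parse right to left (heavy = foot alone; LL = one foot; stranded L unfooted): si (ˈre:) (ˈgu:f) (ˈtu:) (ˈmo:) (ˈru:g) (ˈso:) (ˈsi:).
Foot heads: 2, 3, 4, 5, 6, 7, 8.
Primary stress on the leftmost head = syllable 2.
Primary stress: syllable 2 → si.ˈre:.gu:f.tu:.mo:.ru:g.so:.si:.

2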